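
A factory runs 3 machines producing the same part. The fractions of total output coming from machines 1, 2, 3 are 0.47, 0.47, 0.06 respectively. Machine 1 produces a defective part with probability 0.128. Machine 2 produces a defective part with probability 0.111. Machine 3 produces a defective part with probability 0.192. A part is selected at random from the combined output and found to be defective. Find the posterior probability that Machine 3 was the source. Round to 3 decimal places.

Tabulate prior·likelihood by source: [1] prior 0.47, lik 0.128, product 0.06016; [2] prior 0.47, lik 0.111, product 0.05217; [3] prior 0.06, lik 0.192, product 0.01152.
Normalizing constant = 0.12385; the posterior for Machine 3 is its product over the sum, 0.01152/0.12385 = 0.093.

Posterior probability ≈ 0.093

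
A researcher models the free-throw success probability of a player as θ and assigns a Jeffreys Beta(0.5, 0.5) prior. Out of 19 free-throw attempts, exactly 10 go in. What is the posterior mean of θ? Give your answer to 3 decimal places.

Observing 10 successes and 9 failures updates Beta(0.5, 0.5) by adding the success and failure counts to the two shape parameters: α = 0.5+10 = 10.5, β = 0.5+9 = 9.5.
E[θ | data] = 10.5/(10.5+9.5) = 0.525.

Posterior mean ≈ 0.525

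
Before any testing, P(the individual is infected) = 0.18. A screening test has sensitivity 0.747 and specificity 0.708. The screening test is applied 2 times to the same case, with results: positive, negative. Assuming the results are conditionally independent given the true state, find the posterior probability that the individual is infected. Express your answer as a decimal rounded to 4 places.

Let H be the event that the individual is infected; start with P(H) = 0.18. P('positive'|H) = 0.747, P('positive'|¬H) = 0.292.
Update on result 1 ('positive'): P(H) ← 0.747·0.1800 / (0.747·0.1800 + 0.292·0.8200) = 0.13446/0.37390 = 0.3596.
Update on result 2 ('negative'): P(H) ← 0.253·0.3596 / (0.253·0.3596 + 0.708·0.6404) = 0.090983/0.54438 = 0.1671.

Posterior P(H) ≈ 0.1671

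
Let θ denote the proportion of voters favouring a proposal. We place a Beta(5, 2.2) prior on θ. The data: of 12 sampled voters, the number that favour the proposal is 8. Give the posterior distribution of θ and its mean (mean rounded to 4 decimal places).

Posterior: Beta(13, 6.2); mean ≈ 0.6771

Observing 8 successes and 4 failures updates Beta(5, 2.2) by adding the success and failure counts to the two shape parameters: α = 5+8 = 13, β = 2.2+4 = 6.2.
Posterior mean = α/(α+β) = 13/19.2 = 0.6771.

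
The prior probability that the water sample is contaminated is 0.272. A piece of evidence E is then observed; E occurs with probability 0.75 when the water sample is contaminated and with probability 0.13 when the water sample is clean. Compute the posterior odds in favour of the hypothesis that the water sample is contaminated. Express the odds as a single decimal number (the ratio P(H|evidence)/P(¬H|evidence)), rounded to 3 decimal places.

Posterior odds ≈ 2.156

Prior odds = 0.272/(1−0.272) = 0.37363. In log-odds, ln(0.37363) = -0.98450.
Add log likelihood ratio: ln(5.7692) = 1.7525.
Posterior log-odds = 0.76804, so posterior odds = exp(0.76804) = 2.1555.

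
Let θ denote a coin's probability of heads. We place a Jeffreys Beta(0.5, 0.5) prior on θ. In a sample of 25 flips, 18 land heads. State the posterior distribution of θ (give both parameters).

The binomial likelihood is conjugate to the Beta prior: with 18 successes and 7 failures, the posterior is Beta(0.5+18, 0.5+7) = Beta(18.5, 7.5).

Posterior: Beta(18.5, 7.5)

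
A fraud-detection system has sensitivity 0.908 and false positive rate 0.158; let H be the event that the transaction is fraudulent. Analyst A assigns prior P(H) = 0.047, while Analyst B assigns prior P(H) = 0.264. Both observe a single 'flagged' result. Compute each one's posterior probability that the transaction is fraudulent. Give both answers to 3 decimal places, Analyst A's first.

Analyst A: 0.221; Analyst B: 0.673

The likelihood ratio for a 'flagged' result is 0.908/0.158 = 5.7468.
Analyst A: prior odds 0.047/0.953 = 0.049318; posterior odds 0.28342; posterior probability 0.221.
Analyst B: prior odds 0.264/0.736 = 0.35870; posterior odds 2.0614; posterior probability 0.673.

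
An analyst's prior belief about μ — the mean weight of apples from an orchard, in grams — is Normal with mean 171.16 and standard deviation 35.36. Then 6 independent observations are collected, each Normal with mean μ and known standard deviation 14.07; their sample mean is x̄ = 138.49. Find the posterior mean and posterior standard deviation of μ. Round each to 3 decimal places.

Posterior mean ≈ 139.330; posterior SD ≈ 5.670

Prior precision 1/τ₀² = 1/35.36² = 0.00079979; data precision n/σ² = 6/14.07² = 0.0303084.
Posterior precision = 0.00079979 + 0.0303084 = 0.0311082, giving posterior SD = 1/√0.0311082 = 5.670.
Posterior mean = (0.00079979·171.16 + 0.0303084·138.49) / 0.0311082 = 139.330.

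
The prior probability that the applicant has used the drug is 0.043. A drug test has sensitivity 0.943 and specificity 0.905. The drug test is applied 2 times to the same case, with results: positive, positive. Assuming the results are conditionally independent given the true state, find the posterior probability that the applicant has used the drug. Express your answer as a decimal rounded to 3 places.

Posterior P(H) ≈ 0.816

With H the event that the applicant has used the drug, the joint likelihood of the observed sequence is P(data|H) = 0.943·0.943 = 0.88925 and P(data|¬H) = 0.095·0.095 = 0.0090250.
Bayes: P(H|data) = 0.043·0.88925 / (0.043·0.88925 + 0.957·0.0090250) = 0.038238/0.046875 = 0.8157.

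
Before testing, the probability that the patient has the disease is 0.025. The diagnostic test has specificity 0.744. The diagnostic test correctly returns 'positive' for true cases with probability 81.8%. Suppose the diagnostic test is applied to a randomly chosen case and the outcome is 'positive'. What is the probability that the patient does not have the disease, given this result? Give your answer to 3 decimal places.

Write H for 'the patient has the disease'. Prior odds H:¬H = 0.025/0.975 = 0.025641. For the 'positive' outcome, the likelihood ratio is 0.818/0.256 = 3.1953.
Posterior odds = 0.025641 × 3.1953 = 0.081931, so P(H|E) = 0.081931/(1+0.081931) = 0.076. Then P(¬H|E) = 1 − 0.076 = 0.924.

P(¬H | E) ≈ 0.924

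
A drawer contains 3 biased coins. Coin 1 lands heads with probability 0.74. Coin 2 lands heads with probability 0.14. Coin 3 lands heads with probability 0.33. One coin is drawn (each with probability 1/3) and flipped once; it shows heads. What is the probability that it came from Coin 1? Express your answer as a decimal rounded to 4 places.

P(heads|C1) = 0.74; P(heads|C2) = 0.14; P(heads|C3) = 0.33.
Prior × likelihood for each source: 0.333333·0.74=0.2467, 0.333333·0.14=0.04667, 0.333333·0.33=0.1100. Summing gives P(heads) = 0.40333.
P(Coin 1 | heads) = 0.2467 / 0.40333 = 0.6116.

Posterior probability ≈ 0.6116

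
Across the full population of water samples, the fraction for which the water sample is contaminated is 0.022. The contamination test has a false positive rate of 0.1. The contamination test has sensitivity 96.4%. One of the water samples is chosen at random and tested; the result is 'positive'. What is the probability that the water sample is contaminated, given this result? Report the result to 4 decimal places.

Let H be the event that the water sample is contaminated. P(H) = 0.022, so P(¬H) = 0.978. With E the 'positive' result, P(E|H) = 0.964 and P(E|¬H) = 0.1.
P(E) = 0.964·0.022 + 0.1·0.978 = 0.021208 + 0.097800 = 0.11901.
By Bayes' theorem, P(H|E) = 0.021208 / 0.11901 = 0.1782.

P(H | E) ≈ 0.1782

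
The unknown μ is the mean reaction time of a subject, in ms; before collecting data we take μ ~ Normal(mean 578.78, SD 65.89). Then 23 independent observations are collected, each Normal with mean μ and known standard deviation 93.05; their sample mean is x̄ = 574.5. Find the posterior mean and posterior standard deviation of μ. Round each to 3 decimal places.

With known σ, the Normal prior is conjugate. Weight on the data is w = (n/σ²)/(n/σ² + 1/τ₀²) = 0.00265641/(0.00265641+0.00023034) = 0.92021.
Posterior mean = w·x̄ + (1−w)·μ₀ = 0.92021·574.5 + 0.079791·578.78 = 574.842. Posterior variance = 1/(0.00265641+0.00023034) = 346.411, so SD = 18.612.

Posterior mean ≈ 574.842; posterior SD ≈ 18.612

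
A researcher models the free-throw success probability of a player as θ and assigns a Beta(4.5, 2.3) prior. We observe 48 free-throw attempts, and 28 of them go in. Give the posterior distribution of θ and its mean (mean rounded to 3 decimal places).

Posterior: Beta(32.5, 22.3); mean ≈ 0.593

The binomial likelihood is conjugate to the Beta prior: with 28 successes and 20 failures, the posterior is Beta(4.5+28, 2.3+20) = Beta(32.5, 22.3).
Posterior mean = α/(α+β) = 32.5/54.8 = 0.593.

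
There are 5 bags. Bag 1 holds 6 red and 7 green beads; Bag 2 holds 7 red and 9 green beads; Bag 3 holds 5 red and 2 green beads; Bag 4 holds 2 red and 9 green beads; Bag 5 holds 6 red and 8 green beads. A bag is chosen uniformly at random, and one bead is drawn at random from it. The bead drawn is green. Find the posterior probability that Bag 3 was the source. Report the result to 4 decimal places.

Tabulate prior·likelihood by source: [1] prior 0.2, lik 0.5385, product 0.1077; [2] prior 0.2, lik 0.5625, product 0.1125; [3] prior 0.2, lik 0.2857, product 0.05714; [4] prior 0.2, lik 0.8182, product 0.1636; [5] prior 0.2, lik 0.5714, product 0.1143.
Normalizing constant = 0.55526; the posterior for Bag 3 is its product over the sum, 0.05714/0.55526 = 0.1029.

Posterior probability ≈ 0.1029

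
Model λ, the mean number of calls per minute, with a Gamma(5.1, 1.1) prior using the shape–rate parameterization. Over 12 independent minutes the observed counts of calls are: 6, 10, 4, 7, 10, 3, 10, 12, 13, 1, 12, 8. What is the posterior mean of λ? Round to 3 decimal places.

Posterior mean ≈ 7.718

The Poisson likelihood adds the total count to the shape and the number of exposure periods to the rate. Here ∑xᵢ = 96 and n = 12, so shape 5.1→101.1 and rate 1.1→13.1.
Posterior mean = shape/rate = 101.1/13.1 = 7.718.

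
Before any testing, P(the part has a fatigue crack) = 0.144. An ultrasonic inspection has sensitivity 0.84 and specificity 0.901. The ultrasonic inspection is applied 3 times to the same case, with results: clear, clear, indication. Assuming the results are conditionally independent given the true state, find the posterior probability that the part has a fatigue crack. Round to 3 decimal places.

Posterior P(H) ≈ 0.043

Let H be the event that the part has a fatigue crack; start with P(H) = 0.144. P('indication'|H) = 0.84, P('indication'|¬H) = 0.099.
Update on result 1 ('clear'): P(H) ← 0.16·0.1440 / (0.16·0.1440 + 0.901·0.8560) = 0.023040/0.79430 = 0.0290.
Update on result 2 ('clear'): P(H) ← 0.16·0.0290 / (0.16·0.0290 + 0.901·0.9710) = 0.0046411/0.87951 = 0.0053.
Update on result 3 ('indication'): P(H) ← 0.84·0.0053 / (0.84·0.0053 + 0.099·0.9947) = 0.0044326/0.10291 = 0.0431.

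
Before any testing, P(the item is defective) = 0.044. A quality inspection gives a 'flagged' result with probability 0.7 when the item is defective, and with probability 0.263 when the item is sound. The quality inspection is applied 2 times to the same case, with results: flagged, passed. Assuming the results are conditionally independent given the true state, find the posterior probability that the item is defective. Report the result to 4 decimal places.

With H the event that the item is defective, the joint likelihood of the observed sequence is P(data|H) = 0.7·0.3 = 0.21000 and P(data|¬H) = 0.263·0.737 = 0.19383.
Bayes: P(H|data) = 0.044·0.21000 / (0.044·0.21000 + 0.956·0.19383) = 0.0092400/0.19454 = 0.0475.

Posterior P(H) ≈ 0.0475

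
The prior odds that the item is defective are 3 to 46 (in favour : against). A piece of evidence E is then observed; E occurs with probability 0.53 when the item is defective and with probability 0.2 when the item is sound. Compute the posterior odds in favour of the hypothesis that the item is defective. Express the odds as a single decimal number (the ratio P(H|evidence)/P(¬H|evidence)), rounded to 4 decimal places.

Posterior odds ≈ 0.1728

Prior odds = 3/46 = 0.065217. In log-odds, ln(0.065217) = -2.7300.
Add log likelihood ratio: ln(2.6500) = 0.97456.
Posterior log-odds = -1.7555, so posterior odds = exp(-1.7555) = 0.17283.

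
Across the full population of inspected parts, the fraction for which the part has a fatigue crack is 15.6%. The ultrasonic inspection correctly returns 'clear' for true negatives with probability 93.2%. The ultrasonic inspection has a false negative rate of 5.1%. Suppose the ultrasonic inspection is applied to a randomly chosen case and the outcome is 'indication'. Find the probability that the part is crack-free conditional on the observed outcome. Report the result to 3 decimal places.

P(¬H | E) ≈ 0.279

Let H be the event that the part has a fatigue crack. P(H) = 0.156, so P(¬H) = 0.844. With E the 'indication' result, P(E|H) = 0.949 and P(E|¬H) = 0.068.
P(E) = 0.949·0.156 + 0.068·0.844 = 0.14804 + 0.057392 = 0.20544.
By Bayes' theorem, P(H|E) = 0.14804 / 0.20544 = 0.721. Hence P(¬H|E) = 1 − 0.721 = 0.279.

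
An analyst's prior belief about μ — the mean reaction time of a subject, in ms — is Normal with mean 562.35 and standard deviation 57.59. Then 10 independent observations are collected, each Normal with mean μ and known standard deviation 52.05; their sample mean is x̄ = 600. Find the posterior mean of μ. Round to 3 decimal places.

Posterior mean ≈ 597.157

With known σ, the Normal prior is conjugate. Weight on the data is w = (n/σ²)/(n/σ² + 1/τ₀²) = 0.00369112/(0.00369112+0.00030151) = 0.92448.
Posterior mean = w·x̄ + (1−w)·μ₀ = 0.92448·600 + 0.075517·562.35 = 597.157.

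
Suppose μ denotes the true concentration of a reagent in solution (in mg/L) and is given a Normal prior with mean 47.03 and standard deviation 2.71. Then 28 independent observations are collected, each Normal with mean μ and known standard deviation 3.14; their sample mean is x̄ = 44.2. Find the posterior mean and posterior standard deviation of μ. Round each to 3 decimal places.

Posterior mean ≈ 44.329; posterior SD ≈ 0.580

Prior precision 1/τ₀² = 1/2.71² = 0.136164; data precision n/σ² = 28/3.14² = 2.83987.
Posterior precision = 0.136164 + 2.83987 = 2.97604, giving posterior SD = 1/√2.97604 = 0.580.
Posterior mean = (0.136164·47.03 + 2.83987·44.2) / 2.97604 = 44.329.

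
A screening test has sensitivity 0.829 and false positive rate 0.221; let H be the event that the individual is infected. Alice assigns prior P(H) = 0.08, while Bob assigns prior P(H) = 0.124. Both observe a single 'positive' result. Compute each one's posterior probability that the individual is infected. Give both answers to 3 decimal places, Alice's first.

P('+'|H) = 0.829, P('+'|¬H) = 0.221.
Alice: numerator 0.829·0.08 = 0.066320; evidence = 0.066320+0.221·0.92 = 0.26964; posterior = 0.246.
Bob: numerator 0.829·0.124 = 0.10280; evidence = 0.10280+0.221·0.876 = 0.29639; posterior = 0.347.

Alice: 0.246; Bob: 0.347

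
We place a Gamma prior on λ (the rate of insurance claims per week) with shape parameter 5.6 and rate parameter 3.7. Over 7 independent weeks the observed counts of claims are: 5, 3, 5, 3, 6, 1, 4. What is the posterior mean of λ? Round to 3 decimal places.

Total count ∑xᵢ = 27 over n = 7 weeks.
Gamma is conjugate to the Poisson likelihood: posterior is Gamma(shape = 5.6+27 = 32.6, rate = 3.7+7 = 10.7).
Posterior mean = shape/rate = 32.6/10.7 = 3.047.

Posterior mean ≈ 3.047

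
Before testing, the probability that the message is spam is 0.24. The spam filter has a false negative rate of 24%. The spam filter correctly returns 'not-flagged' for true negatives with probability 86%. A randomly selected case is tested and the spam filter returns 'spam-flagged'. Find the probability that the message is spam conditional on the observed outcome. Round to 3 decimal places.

P(H | E) ≈ 0.632

Let H be the event that the message is spam. P(H) = 0.24, so P(¬H) = 0.76. With E the 'spam-flagged' result, P(E|H) = 0.76 and P(E|¬H) = 0.14.
P(E) = 0.76·0.24 + 0.14·0.76 = 0.18240 + 0.10640 = 0.28880.
By Bayes' theorem, P(H|E) = 0.18240 / 0.28880 = 0.632.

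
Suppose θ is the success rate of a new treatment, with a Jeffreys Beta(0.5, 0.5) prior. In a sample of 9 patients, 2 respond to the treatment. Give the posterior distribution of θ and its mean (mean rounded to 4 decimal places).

Observing 2 successes and 7 failures updates Beta(0.5, 0.5) by adding the success and failure counts to the two shape parameters: α = 0.5+2 = 2.5, β = 0.5+7 = 7.5.
E[θ | data] = 2.5/(2.5+7.5) = 0.2500.

Posterior: Beta(2.5, 7.5); mean ≈ 0.2500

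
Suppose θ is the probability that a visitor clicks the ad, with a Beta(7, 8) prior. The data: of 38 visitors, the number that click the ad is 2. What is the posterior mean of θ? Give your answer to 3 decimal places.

Posterior mean ≈ 0.170

The binomial likelihood is conjugate to the Beta prior: with 2 successes and 36 failures, the posterior is Beta(7+2, 8+36) = Beta(9, 44).
Posterior mean = α/(α+β) = 9/53 = 0.170.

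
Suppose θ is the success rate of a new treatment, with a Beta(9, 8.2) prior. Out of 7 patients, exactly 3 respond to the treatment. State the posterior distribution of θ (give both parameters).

Posterior: Beta(12, 12.2)

Observing 3 successes and 4 failures updates Beta(9, 8.2) by adding the success and failure counts to the two shape parameters: α = 9+3 = 12, β = 8.2+4 = 12.2.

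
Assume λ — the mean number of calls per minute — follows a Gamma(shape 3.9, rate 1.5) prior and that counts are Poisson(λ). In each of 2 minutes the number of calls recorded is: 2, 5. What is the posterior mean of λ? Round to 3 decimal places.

The Poisson likelihood adds the total count to the shape and the number of exposure periods to the rate. Here ∑xᵢ = 7 and n = 2, so shape 3.9→10.9 and rate 1.5→3.5.
Posterior mean = shape/rate = 10.9/3.5 = 3.114.

Posterior mean ≈ 3.114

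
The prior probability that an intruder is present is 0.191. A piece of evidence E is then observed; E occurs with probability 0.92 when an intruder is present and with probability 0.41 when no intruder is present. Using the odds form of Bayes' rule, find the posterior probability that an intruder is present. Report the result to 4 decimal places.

Prior odds = 0.191/(1−0.191) = 0.23609.
Likelihood ratio for E = 0.92/0.41 = 2.2439.
Posterior odds = prior odds × LR = 0.52977.
Posterior probability = odds/(1+odds) = 0.52977/1.5298 = 0.3463.

Posterior probability ≈ 0.3463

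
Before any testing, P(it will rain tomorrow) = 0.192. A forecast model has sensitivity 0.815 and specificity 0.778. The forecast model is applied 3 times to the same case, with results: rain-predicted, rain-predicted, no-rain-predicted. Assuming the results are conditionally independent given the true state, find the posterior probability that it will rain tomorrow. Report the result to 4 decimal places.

With H the event that it will rain tomorrow, the joint likelihood of the observed sequence is P(data|H) = 0.815·0.815·0.185 = 0.12288 and P(data|¬H) = 0.222·0.222·0.778 = 0.038343.
Bayes: P(H|data) = 0.192·0.12288 / (0.192·0.12288 + 0.808·0.038343) = 0.023593/0.054574 = 0.4323.

Posterior P(H) ≈ 0.4323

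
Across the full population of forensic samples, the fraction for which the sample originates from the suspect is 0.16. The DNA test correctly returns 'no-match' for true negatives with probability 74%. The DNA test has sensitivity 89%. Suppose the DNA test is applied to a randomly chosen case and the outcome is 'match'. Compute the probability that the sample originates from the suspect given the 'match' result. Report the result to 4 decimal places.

Write H for 'the sample originates from the suspect'. Prior odds H:¬H = 0.16/0.84 = 0.19048. For the 'match' outcome, the likelihood ratio is 0.89/0.26 = 3.4231.
Posterior odds = 0.19048 × 3.4231 = 0.65201, so P(H|E) = 0.65201/(1+0.65201) = 0.3947.

P(H | E) ≈ 0.3947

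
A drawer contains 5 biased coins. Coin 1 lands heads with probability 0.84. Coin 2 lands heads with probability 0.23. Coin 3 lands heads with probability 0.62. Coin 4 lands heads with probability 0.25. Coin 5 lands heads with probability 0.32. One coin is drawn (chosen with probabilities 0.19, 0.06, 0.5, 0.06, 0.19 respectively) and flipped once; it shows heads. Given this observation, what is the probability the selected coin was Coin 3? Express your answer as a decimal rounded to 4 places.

Posterior probability ≈ 0.5544

P(heads|C1) = 0.84; P(heads|C2) = 0.23; P(heads|C3) = 0.62; P(heads|C4) = 0.25; P(heads|C5) = 0.32.
Prior × likelihood for each source: 0.19·0.84=0.1596, 0.06·0.23=0.01380, 0.5·0.62=0.3100, 0.06·0.25=0.01500, 0.19·0.32=0.06080. Summing gives P(heads) = 0.55920.
P(Coin 3 | heads) = 0.3100 / 0.55920 = 0.5544.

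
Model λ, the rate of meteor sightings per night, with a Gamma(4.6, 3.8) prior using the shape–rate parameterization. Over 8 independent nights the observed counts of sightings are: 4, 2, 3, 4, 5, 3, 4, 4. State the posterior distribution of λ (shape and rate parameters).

Total count ∑xᵢ = 29 over n = 8 nights.
Gamma is conjugate to the Poisson likelihood: posterior is Gamma(shape = 4.6+29 = 33.6, rate = 3.8+8 = 11.8).

Posterior: Gamma(shape=33.6, rate=11.8)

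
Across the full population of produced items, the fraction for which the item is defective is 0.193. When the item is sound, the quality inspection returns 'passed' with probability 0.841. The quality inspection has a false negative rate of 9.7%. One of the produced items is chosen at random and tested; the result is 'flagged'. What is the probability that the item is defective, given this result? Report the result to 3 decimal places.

Let H be the event that the item is defective. P(H) = 0.193, so P(¬H) = 0.807. With E the 'flagged' result, P(E|H) = 0.903 and P(E|¬H) = 0.159.
P(E) = 0.903·0.193 + 0.159·0.807 = 0.17428 + 0.12831 = 0.30259.
By Bayes' theorem, P(H|E) = 0.17428 / 0.30259 = 0.576.

P(H | E) ≈ 0.576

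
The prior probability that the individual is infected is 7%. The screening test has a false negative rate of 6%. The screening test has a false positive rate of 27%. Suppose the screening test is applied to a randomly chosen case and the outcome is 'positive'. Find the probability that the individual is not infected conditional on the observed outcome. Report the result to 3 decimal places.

P(¬H | E) ≈ 0.792

Write H for 'the individual is infected'. Prior odds H:¬H = 0.07/0.93 = 0.075269. For the 'positive' outcome, the likelihood ratio is 0.94/0.27 = 3.4815.
Posterior odds = 0.075269 × 3.4815 = 0.26205, so P(H|E) = 0.26205/(1+0.26205) = 0.208. Then P(¬H|E) = 1 − 0.208 = 0.792.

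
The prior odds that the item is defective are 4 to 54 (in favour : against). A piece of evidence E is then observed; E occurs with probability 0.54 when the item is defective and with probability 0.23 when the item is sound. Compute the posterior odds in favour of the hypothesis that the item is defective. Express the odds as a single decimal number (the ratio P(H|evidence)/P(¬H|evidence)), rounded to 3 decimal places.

Posterior odds ≈ 0.174

Prior odds = 4/54 = 0.074074.
Likelihood ratio for E = 0.54/0.23 = 2.3478.
Posterior odds = prior odds × LR = 0.17391.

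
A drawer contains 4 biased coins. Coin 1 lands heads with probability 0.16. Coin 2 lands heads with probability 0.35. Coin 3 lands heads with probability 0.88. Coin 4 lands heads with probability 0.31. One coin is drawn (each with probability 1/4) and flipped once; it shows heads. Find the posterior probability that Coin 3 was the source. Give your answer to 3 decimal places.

Posterior probability ≈ 0.518

Tabulate prior·likelihood by source: [1] prior 0.25, lik 0.16, product 0.04000; [2] prior 0.25, lik 0.35, product 0.08750; [3] prior 0.25, lik 0.88, product 0.2200; [4] prior 0.25, lik 0.31, product 0.07750.
Normalizing constant = 0.42500; the posterior for Coin 3 is its product over the sum, 0.2200/0.42500 = 0.518.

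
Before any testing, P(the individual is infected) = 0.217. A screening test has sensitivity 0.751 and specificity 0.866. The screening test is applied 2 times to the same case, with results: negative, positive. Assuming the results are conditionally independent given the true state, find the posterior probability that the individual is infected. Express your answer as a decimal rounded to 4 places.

Posterior P(H) ≈ 0.3087

Let H be the event that the individual is infected; start with P(H) = 0.217. P('positive'|H) = 0.751, P('positive'|¬H) = 0.134.
Update on result 1 ('negative'): P(H) ← 0.249·0.2170 / (0.249·0.2170 + 0.866·0.7830) = 0.054033/0.73211 = 0.0738.
Update on result 2 ('positive'): P(H) ← 0.751·0.0738 / (0.751·0.0738 + 0.134·0.9262) = 0.055427/0.17954 = 0.3087.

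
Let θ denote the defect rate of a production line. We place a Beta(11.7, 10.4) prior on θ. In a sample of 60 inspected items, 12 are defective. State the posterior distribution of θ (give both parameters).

The binomial likelihood is conjugate to the Beta prior: with 12 successes and 48 failures, the posterior is Beta(11.7+12, 10.4+48) = Beta(23.7, 58.4).

Posterior: Beta(23.7, 58.4)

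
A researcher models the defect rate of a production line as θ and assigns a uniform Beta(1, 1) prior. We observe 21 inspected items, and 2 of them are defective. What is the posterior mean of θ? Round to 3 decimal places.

The binomial likelihood is conjugate to the Beta prior: with 2 successes and 19 failures, the posterior is Beta(1+2, 1+19) = Beta(3, 20).
E[θ | data] = 3/(3+20) = 0.130.

Posterior mean ≈ 0.130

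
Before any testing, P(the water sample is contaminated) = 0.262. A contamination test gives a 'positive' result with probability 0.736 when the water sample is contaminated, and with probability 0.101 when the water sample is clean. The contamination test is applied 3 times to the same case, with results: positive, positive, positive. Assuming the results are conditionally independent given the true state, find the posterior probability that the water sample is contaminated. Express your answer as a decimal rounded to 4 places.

Posterior P(H) ≈ 0.9928

Let H be the event that the water sample is contaminated; start with P(H) = 0.262. P('positive'|H) = 0.736, P('positive'|¬H) = 0.101.
Update on result 1 ('positive'): P(H) ← 0.736·0.2620 / (0.736·0.2620 + 0.101·0.7380) = 0.19283/0.26737 = 0.7212.
Update on result 2 ('positive'): P(H) ← 0.736·0.7212 / (0.736·0.7212 + 0.101·0.2788) = 0.53082/0.55897 = 0.9496.
Update on result 3 ('positive'): P(H) ← 0.736·0.9496 / (0.736·0.9496 + 0.101·0.0504) = 0.69893/0.70401 = 0.9928.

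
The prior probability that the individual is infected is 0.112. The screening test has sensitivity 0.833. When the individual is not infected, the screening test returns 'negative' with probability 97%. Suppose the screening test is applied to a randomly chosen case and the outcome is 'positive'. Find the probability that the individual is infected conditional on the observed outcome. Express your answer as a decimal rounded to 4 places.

Write H for 'the individual is infected'. Prior odds H:¬H = 0.112/0.888 = 0.12613. For the 'positive' outcome, the likelihood ratio is 0.833/0.03 = 27.767.
Posterior odds = 0.12613 × 27.767 = 3.5021, so P(H|E) = 3.5021/(1+3.5021) = 0.7779.

P(H | E) ≈ 0.7779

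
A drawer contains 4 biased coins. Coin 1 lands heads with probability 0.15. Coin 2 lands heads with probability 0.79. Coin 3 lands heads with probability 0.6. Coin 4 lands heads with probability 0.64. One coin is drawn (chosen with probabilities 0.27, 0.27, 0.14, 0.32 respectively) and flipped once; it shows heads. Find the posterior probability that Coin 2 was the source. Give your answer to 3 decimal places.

Posterior probability ≈ 0.393

Tabulate prior·likelihood by source: [1] prior 0.27, lik 0.15, product 0.04050; [2] prior 0.27, lik 0.79, product 0.2133; [3] prior 0.14, lik 0.6, product 0.08400; [4] prior 0.32, lik 0.64, product 0.2048.
Normalizing constant = 0.54260; the posterior for Coin 2 is its product over the sum, 0.2133/0.54260 = 0.393.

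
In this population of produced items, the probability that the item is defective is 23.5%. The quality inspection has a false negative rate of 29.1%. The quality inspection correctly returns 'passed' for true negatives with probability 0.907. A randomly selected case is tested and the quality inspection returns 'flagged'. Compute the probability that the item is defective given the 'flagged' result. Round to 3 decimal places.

Write H for 'the item is defective'. Prior odds H:¬H = 0.235/0.765 = 0.30719. For the 'flagged' outcome, the likelihood ratio is 0.709/0.093 = 7.6237.
Posterior odds = 0.30719 × 7.6237 = 2.3419, so P(H|E) = 2.3419/(1+2.3419) = 0.701.

P(H | E) ≈ 0.701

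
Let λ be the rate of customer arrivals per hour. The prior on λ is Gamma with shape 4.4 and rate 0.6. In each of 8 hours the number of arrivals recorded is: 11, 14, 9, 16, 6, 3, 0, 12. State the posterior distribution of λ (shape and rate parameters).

The Poisson likelihood adds the total count to the shape and the number of exposure periods to the rate. Here ∑xᵢ = 71 and n = 8, so shape 4.4→75.4 and rate 0.6→8.6.

Posterior: Gamma(shape=75.4, rate=8.6)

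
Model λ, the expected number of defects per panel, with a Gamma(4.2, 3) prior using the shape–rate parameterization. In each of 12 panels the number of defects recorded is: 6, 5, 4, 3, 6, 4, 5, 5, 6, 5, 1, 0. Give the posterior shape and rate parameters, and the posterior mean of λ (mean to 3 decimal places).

Posterior: Gamma(shape=54.2, rate=15); mean ≈ 3.613

Total count ∑xᵢ = 50 over n = 12 panels.
Gamma is conjugate to the Poisson likelihood: posterior is Gamma(shape = 4.2+50 = 54.2, rate = 3+12 = 15).
Posterior mean = shape/rate = 54.2/15 = 3.613.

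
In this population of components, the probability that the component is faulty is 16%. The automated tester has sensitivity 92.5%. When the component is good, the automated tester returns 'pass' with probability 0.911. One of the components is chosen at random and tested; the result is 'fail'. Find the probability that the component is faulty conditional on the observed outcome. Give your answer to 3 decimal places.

P(H | E) ≈ 0.664

Write H for 'the component is faulty'. Prior odds H:¬H = 0.16/0.84 = 0.19048. For the 'fail' outcome, the likelihood ratio is 0.925/0.089 = 10.393.
Posterior odds = 0.19048 × 10.393 = 1.9797, so P(H|E) = 1.9797/(1+1.9797) = 0.664.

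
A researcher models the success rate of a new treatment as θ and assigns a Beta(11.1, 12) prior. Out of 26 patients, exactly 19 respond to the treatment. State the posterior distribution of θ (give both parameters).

Posterior: Beta(30.1, 19)

Observing 19 successes and 7 failures updates Beta(11.1, 12) by adding the success and failure counts to the two shape parameters: α = 11.1+19 = 30.1, β = 12+7 = 19.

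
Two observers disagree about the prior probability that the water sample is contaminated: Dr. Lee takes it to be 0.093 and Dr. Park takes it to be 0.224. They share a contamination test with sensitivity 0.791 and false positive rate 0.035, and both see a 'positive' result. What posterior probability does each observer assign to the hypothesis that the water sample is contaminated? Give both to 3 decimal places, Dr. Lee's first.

Dr. Lee: 0.699; Dr. Park: 0.867

P('+'|H) = 0.791, P('+'|¬H) = 0.035.
Dr. Lee: numerator 0.791·0.093 = 0.073563; evidence = 0.073563+0.035·0.907 = 0.10531; posterior = 0.699.
Dr. Park: numerator 0.791·0.224 = 0.17718; evidence = 0.17718+0.035·0.776 = 0.20434; posterior = 0.867.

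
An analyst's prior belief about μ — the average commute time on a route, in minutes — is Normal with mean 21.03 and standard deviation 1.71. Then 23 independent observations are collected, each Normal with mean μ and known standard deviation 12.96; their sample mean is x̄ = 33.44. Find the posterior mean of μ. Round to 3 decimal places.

Prior precision 1/τ₀² = 1/1.71² = 0.341986; data precision n/σ² = 23/12.96² = 0.136936.
Posterior precision = 0.341986 + 0.136936 = 0.478922.
Posterior mean = (0.341986·21.03 + 0.136936·33.44) / 0.478922 = 24.578.

Posterior mean ≈ 24.578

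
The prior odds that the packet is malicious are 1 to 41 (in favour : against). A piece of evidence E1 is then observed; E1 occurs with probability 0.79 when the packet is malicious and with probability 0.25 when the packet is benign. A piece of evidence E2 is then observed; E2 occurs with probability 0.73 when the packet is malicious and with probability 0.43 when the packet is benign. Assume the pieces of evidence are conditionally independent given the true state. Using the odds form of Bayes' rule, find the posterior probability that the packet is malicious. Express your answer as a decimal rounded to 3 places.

Prior odds = 1/41 = 0.024390.
Likelihood ratio for E1 = 0.79/0.25 = 3.1600.
Likelihood ratio for E2 = 0.73/0.43 = 1.6977.
Posterior odds = prior odds × LR₁ × LR₂ = 0.13085.
Posterior probability = odds/(1+odds) = 0.13085/1.1308 = 0.116.

Posterior probability ≈ 0.116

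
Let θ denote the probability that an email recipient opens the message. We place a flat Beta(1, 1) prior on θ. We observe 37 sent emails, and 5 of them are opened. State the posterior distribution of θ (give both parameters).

Posterior: Beta(6, 33)

The binomial likelihood is conjugate to the Beta prior: with 5 successes and 32 failures, the posterior is Beta(1+5, 1+32) = Beta(6, 33).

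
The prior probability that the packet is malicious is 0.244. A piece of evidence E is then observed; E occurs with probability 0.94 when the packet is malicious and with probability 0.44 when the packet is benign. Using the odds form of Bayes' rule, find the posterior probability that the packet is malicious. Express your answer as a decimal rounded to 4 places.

Posterior probability ≈ 0.4081

Prior odds = 0.244/(1−0.244) = 0.32275. In log-odds, ln(0.32275) = -1.1309.
Add log likelihood ratio: ln(2.1364) = 0.75911.
Posterior log-odds = -0.37177, so posterior odds = exp(-0.37177) = 0.68951. Converting, P(H|E) = 0.68951/1.6895 = 0.4081.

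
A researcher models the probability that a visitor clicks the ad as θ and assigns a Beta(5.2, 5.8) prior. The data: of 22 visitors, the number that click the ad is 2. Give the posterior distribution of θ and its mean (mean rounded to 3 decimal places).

Posterior: Beta(7.2, 25.8); mean ≈ 0.218

Observing 2 successes and 20 failures updates Beta(5.2, 5.8) by adding the success and failure counts to the two shape parameters: α = 5.2+2 = 7.2, β = 5.8+20 = 25.8.
E[θ | data] = 7.2/(7.2+25.8) = 0.218.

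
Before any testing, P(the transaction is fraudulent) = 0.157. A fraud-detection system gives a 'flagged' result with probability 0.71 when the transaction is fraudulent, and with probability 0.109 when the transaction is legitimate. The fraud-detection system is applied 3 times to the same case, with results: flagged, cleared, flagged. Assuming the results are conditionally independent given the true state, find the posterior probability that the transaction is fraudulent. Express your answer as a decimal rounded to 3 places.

Let H be the event that the transaction is fraudulent; start with P(H) = 0.157. P('flagged'|H) = 0.71, P('flagged'|¬H) = 0.109.
Update on result 1 ('flagged'): P(H) ← 0.71·0.1570 / (0.71·0.1570 + 0.109·0.8430) = 0.11147/0.20336 = 0.5481.
Update on result 2 ('cleared'): P(H) ← 0.29·0.5481 / (0.29·0.5481 + 0.891·0.4519) = 0.15896/0.56156 = 0.2831.
Update on result 3 ('flagged'): P(H) ← 0.71·0.2831 / (0.71·0.2831 + 0.109·0.7169) = 0.20098/0.27913 = 0.7200.

Posterior P(H) ≈ 0.720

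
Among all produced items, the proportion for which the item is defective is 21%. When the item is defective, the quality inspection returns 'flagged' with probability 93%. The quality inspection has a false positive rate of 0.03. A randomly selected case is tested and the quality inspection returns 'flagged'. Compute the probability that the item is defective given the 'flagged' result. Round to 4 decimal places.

P(H | E) ≈ 0.8918

Write H for 'the item is defective'. Prior odds H:¬H = 0.21/0.79 = 0.26582. For the 'flagged' outcome, the likelihood ratio is 0.93/0.03 = 31.000.
Posterior odds = 0.26582 × 31.000 = 8.2405, so P(H|E) = 8.2405/(1+8.2405) = 0.8918.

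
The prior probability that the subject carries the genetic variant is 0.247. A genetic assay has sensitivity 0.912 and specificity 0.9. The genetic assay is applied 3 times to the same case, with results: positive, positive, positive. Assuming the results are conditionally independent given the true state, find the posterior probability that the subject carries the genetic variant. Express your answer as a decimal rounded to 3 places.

Let H be the event that the subject carries the genetic variant; start with P(H) = 0.247. P('positive'|H) = 0.912, P('positive'|¬H) = 0.1.
Update on result 1 ('positive'): P(H) ← 0.912·0.2470 / (0.912·0.2470 + 0.1·0.7530) = 0.22526/0.30056 = 0.7495.
Update on result 2 ('positive'): P(H) ← 0.912·0.7495 / (0.912·0.7495 + 0.1·0.2505) = 0.68352/0.70857 = 0.9646.
Update on result 3 ('positive'): P(H) ← 0.912·0.9646 / (0.912·0.9646 + 0.1·0.0354) = 0.87975/0.88329 = 0.9960.

Posterior P(H) ≈ 0.996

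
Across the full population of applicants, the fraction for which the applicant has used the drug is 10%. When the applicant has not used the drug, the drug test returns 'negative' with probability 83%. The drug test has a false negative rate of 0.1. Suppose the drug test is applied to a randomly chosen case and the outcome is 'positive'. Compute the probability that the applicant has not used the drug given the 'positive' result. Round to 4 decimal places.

P(¬H | E) ≈ 0.6296

Write H for 'the applicant has used the drug'. Prior odds H:¬H = 0.1/0.9 = 0.11111. For the 'positive' outcome, the likelihood ratio is 0.9/0.17 = 5.2941.
Posterior odds = 0.11111 × 5.2941 = 0.58824, so P(H|E) = 0.58824/(1+0.58824) = 0.3704. Then P(¬H|E) = 1 − 0.3704 = 0.6296.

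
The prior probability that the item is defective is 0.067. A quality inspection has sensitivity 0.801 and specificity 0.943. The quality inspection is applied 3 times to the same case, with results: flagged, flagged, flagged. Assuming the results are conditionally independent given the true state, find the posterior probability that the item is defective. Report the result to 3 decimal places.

Let H be the event that the item is defective; start with P(H) = 0.067. P('flagged'|H) = 0.801, P('flagged'|¬H) = 0.057.
Update on result 1 ('flagged'): P(H) ← 0.801·0.0670 / (0.801·0.0670 + 0.057·0.9330) = 0.053667/0.10685 = 0.5023.
Update on result 2 ('flagged'): P(H) ← 0.801·0.5023 / (0.801·0.5023 + 0.057·0.4977) = 0.40232/0.43069 = 0.9341.
Update on result 3 ('flagged'): P(H) ← 0.801·0.9341 / (0.801·0.9341 + 0.057·0.0659) = 0.74824/0.75199 = 0.9950.

Posterior P(H) ≈ 0.995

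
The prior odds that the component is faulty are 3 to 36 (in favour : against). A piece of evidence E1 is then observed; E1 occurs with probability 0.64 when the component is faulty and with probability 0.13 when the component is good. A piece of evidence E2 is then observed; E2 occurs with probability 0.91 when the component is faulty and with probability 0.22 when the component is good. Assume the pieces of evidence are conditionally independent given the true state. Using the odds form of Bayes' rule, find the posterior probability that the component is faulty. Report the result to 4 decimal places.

Posterior probability ≈ 0.6292

Prior odds = 3/36 = 0.083333.
Likelihood ratio for E1 = 0.64/0.13 = 4.9231.
Likelihood ratio for E2 = 0.91/0.22 = 4.1364.
Posterior odds = prior odds × LR₁ × LR₂ = 1.6970.
Posterior probability = odds/(1+odds) = 1.6970/2.6970 = 0.6292.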